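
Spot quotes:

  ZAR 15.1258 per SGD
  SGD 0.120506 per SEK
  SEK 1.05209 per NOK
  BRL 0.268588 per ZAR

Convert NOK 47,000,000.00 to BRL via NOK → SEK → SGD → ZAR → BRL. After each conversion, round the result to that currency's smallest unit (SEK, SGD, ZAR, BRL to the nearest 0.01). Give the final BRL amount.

BRL 24,208,304.88

NOK 47,000,000.00 × 1.05209 = SEK 49,448,230.00
SEK 49,448,230.00 × 0.120506 = SGD 5,958,808.40
SGD 5,958,808.40 × 15.1258 = ZAR 90,131,744.10
ZAR 90,131,744.10 × 0.268588 = BRL 24,208,304.88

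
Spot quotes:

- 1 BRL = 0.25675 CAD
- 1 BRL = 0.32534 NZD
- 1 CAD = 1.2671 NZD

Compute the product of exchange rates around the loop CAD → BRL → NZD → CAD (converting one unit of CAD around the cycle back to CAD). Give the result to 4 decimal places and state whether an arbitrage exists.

Around CAD → BRL → NZD → CAD: 1 ÷ 0.25675 × 0.32534 ÷ 1.2671 = 1.000037
Product ≈ 1 (deviation 0.004%, within rounding noise).

1.0000 (no arbitrage)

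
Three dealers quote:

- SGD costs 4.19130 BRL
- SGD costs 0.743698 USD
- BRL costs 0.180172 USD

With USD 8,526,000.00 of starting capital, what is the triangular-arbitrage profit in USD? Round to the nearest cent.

Profitable loop is USD → SGD → BRL → USD:
USD 8,526,000.00 ÷ 0.743698 = SGD 11,464,330.95
SGD 11,464,330.95 × 4.19130 = BRL 48,050,450.32
BRL 48,050,450.32 × 0.180172 = USD 8,657,345.73
Profit = USD 8,657,345.73 − USD 8,526,000.00

Profit: USD 131,345.73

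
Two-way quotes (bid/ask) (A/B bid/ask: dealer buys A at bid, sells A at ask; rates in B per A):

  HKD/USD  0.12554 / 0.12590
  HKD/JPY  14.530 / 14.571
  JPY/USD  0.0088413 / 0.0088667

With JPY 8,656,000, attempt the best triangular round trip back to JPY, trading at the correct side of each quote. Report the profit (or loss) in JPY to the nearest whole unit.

Net profit: JPY 176,289

Best loop JPY → USD → HKD → JPY:
JPY 8,656,000 × 0.0088413 (sell JPY at bid) = USD 76,530.29
USD 76,530.29 ÷ 0.12590 (buy HKD at ask) = HKD 607,865.71
HKD 607,865.71 × 14.530 (sell HKD at bid) = JPY 8,832,289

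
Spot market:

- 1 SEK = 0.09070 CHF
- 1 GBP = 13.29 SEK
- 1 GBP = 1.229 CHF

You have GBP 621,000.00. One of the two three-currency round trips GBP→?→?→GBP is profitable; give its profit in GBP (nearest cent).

Profit: GBP 12,156.71

Profitable loop is GBP → CHF → SEK → GBP:
GBP 621,000.00 × 1.229 = CHF 763,209.00
CHF 763,209.00 ÷ 0.09070 = SEK 8,414,652.70
SEK 8,414,652.70 ÷ 13.29 = GBP 633,156.71
Profit = GBP 633,156.71 − GBP 621,000.00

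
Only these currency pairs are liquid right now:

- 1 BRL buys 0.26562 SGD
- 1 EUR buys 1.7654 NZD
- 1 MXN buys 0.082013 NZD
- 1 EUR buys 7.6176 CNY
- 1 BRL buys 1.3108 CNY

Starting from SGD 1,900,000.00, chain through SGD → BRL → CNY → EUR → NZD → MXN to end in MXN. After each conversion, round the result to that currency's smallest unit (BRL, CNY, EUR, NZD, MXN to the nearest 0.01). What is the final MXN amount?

MXN 26,495,463.40

SGD 1,900,000.00 ÷ 0.26562 = BRL 7,153,075.82
BRL 7,153,075.82 × 1.3108 = CNY 9,376,251.78
CNY 9,376,251.78 ÷ 7.6176 = EUR 1,230,866.91
EUR 1,230,866.91 × 1.7654 = NZD 2,172,972.44
NZD 2,172,972.44 ÷ 0.082013 = MXN 26,495,463.40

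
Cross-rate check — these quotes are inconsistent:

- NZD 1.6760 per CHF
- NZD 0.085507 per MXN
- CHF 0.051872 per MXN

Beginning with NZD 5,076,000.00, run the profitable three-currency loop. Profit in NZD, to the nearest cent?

Profit: NZD 84,917.91

Profitable loop is NZD → MXN → CHF → NZD:
NZD 5,076,000.00 ÷ 0.085507 = MXN 59,363,560.88
MXN 59,363,560.88 × 0.051872 = CHF 3,079,306.63
CHF 3,079,306.63 × 1.6760 = NZD 5,160,917.91
Profit = NZD 5,160,917.91 − NZD 5,076,000.00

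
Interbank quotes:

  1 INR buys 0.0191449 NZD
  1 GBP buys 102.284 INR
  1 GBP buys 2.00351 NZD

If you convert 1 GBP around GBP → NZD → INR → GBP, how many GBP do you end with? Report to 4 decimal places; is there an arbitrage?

1.0231 (arbitrage exists)

Around GBP → NZD → INR → GBP: 1 × 2.00351 ÷ 0.0191449 ÷ 102.284 = 1.023130
Product > 1; profitable direction is GBP → NZD → INR → GBP.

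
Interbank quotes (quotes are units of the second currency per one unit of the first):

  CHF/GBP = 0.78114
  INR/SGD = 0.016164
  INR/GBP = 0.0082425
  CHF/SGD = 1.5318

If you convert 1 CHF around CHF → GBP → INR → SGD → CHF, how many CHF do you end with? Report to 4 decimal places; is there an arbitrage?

1.0000 (no arbitrage)

Around CHF → GBP → INR → SGD → CHF: 1 × 0.78114 ÷ 0.0082425 × 0.016164 ÷ 1.5318 = 1.000038
Product ≈ 1 (deviation 0.004%, within rounding noise).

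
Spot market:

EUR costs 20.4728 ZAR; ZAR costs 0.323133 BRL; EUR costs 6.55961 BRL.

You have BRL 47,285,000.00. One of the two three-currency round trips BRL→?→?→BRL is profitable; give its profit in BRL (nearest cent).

Profitable loop is BRL → EUR → ZAR → BRL:
BRL 47,285,000.00 ÷ 6.55961 = EUR 7,208,507.82
EUR 7,208,507.82 × 20.4728 = ZAR 147,578,338.96
ZAR 147,578,338.96 × 0.323133 = BRL 47,687,431.40
Profit = BRL 47,687,431.40 − BRL 47,285,000.00

Profit: BRL 402,431.40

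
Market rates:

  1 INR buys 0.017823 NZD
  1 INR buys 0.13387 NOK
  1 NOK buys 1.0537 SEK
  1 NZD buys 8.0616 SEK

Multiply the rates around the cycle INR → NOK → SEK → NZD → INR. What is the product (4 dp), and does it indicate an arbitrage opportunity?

0.9817 (arbitrage exists)

Around INR → NOK → SEK → NZD → INR: 1 × 0.13387 × 1.0537 ÷ 8.0616 ÷ 0.017823 = 0.981744
Product < 1; profitable direction is INR → NZD → SEK → NOK → INR.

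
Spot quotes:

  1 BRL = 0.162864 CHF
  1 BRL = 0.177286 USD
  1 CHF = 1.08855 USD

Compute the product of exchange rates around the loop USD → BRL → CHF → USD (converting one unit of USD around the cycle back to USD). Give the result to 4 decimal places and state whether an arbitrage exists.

1.0000 (no arbitrage)

Around USD → BRL → CHF → USD: 1 ÷ 0.177286 × 0.162864 × 1.08855 = 0.999998
Product ≈ 1 (deviation 0.000%, within rounding noise).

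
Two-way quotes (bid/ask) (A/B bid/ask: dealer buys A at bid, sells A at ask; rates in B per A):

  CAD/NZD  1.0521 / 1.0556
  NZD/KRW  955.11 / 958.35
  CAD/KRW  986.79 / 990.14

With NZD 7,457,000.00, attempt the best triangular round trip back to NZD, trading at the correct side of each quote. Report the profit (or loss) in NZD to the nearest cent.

Net profit: NZD 110,944.70

Best loop NZD → KRW → CAD → NZD:
NZD 7,457,000.00 × 955.11 (sell NZD at bid) = KRW 7,122,255,270
KRW 7,122,255,270 ÷ 990.14 (buy CAD at ask) = CAD 7,193,180.03
CAD 7,193,180.03 × 1.0521 (sell CAD at bid) = NZD 7,567,944.70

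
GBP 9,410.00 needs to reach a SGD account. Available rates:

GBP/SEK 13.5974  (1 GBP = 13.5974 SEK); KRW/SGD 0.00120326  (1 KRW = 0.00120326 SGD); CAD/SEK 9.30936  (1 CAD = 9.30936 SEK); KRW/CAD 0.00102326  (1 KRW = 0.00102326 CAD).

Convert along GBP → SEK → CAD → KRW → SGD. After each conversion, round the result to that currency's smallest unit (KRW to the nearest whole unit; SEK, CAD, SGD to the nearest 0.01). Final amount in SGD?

GBP 9,410.00 × 13.5974 = SEK 127,951.53
SEK 127,951.53 ÷ 9.30936 = CAD 13,744.40
CAD 13,744.40 ÷ 0.00102326 = KRW 13,431,972
KRW 13,431,972 × 0.00120326 = SGD 16,162.15

SGD 16,162.15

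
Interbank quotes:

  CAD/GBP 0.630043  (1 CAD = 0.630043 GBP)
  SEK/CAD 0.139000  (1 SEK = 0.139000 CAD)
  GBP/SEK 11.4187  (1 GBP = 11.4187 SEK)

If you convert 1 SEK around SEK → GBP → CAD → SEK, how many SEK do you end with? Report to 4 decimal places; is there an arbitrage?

1.0000 (no arbitrage)

Around SEK → GBP → CAD → SEK: 1 ÷ 11.4187 ÷ 0.630043 ÷ 0.139000 = 0.999996
Product ≈ 1 (deviation 0.000%, within rounding noise).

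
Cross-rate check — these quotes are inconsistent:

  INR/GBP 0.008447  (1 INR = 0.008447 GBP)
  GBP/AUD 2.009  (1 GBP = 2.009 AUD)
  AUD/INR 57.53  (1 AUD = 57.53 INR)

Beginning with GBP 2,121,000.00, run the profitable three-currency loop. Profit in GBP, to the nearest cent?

Profit: GBP 51,520.40

Profitable loop is GBP → INR → AUD → GBP:
GBP 2,121,000.00 ÷ 0.008447 = INR 251,095,063.34
INR 251,095,063.34 ÷ 57.53 = AUD 4,364,593.49
AUD 4,364,593.49 ÷ 2.009 = GBP 2,172,520.40
Profit = GBP 2,172,520.40 − GBP 2,121,000.00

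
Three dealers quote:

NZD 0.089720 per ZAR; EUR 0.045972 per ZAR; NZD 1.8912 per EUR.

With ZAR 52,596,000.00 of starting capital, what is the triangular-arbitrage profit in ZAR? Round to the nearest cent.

Profitable loop is ZAR → NZD → EUR → ZAR:
ZAR 52,596,000.00 × 0.089720 = NZD 4,718,913.12
NZD 4,718,913.12 ÷ 1.8912 = EUR 2,495,195.18
EUR 2,495,195.18 ÷ 0.045972 = ZAR 54,276,411.24
Profit = ZAR 54,276,411.24 − ZAR 52,596,000.00

Profit: ZAR 1,680,411.24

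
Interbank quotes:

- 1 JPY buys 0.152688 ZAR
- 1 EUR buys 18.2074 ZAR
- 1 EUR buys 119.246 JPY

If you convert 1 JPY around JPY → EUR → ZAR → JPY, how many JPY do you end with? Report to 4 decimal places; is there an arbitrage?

Around JPY → EUR → ZAR → JPY: 1 ÷ 119.246 × 18.2074 ÷ 0.152688 = 0.999998
Product ≈ 1 (deviation 0.000%, within rounding noise).

1.0000 (no arbitrage)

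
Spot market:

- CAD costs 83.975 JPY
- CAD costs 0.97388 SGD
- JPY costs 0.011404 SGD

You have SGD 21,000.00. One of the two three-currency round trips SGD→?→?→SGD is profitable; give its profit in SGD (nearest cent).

Profit: SGD 355.88

Profitable loop is SGD → JPY → CAD → SGD:
SGD 21,000.00 ÷ 0.011404 = JPY 1,841,459
JPY 1,841,459 ÷ 83.975 = CAD 21,928.66
CAD 21,928.66 × 0.97388 = SGD 21,355.88
Profit = SGD 21,355.88 − SGD 21,000.00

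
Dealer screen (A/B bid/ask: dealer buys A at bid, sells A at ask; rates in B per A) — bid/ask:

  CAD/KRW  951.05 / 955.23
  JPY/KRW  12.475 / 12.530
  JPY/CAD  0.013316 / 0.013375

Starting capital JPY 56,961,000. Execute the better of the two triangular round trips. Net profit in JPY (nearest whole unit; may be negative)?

Net profit: JPY 609,986

Best loop JPY → CAD → KRW → JPY:
JPY 56,961,000 × 0.013316 (sell JPY at bid) = CAD 758,492.68
CAD 758,492.68 × 951.05 (sell CAD at bid) = KRW 721,364,460
KRW 721,364,460 ÷ 12.530 (buy JPY at ask) = JPY 57,570,986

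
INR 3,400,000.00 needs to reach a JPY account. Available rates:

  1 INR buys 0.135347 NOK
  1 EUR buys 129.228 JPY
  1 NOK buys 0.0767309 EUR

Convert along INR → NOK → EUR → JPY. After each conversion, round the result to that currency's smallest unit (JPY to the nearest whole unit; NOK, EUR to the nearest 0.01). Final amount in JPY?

INR 3,400,000.00 × 0.135347 = NOK 460,179.80
NOK 460,179.80 × 0.0767309 = EUR 35,310.01
EUR 35,310.01 × 129.228 = JPY 4,563,042

JPY 4,563,042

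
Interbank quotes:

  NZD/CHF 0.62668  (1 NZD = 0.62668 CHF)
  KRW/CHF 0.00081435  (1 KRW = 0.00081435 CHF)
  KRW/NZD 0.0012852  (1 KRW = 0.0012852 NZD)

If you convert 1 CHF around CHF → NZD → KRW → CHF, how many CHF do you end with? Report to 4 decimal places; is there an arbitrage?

1.0111 (arbitrage exists)

Around CHF → NZD → KRW → CHF: 1 ÷ 0.62668 ÷ 0.0012852 × 0.00081435 = 1.011101
Product > 1; profitable direction is CHF → NZD → KRW → CHF.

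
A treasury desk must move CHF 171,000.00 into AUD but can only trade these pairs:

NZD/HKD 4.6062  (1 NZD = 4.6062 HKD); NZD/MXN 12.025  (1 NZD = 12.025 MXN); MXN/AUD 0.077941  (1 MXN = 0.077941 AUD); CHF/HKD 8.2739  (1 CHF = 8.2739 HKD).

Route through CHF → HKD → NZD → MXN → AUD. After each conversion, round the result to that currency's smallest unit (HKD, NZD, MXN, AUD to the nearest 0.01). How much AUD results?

CHF 171,000.00 × 8.2739 = HKD 1,414,836.90
HKD 1,414,836.90 ÷ 4.6062 = NZD 307,159.24
NZD 307,159.24 × 12.025 = MXN 3,693,589.86
MXN 3,693,589.86 × 0.077941 = AUD 287,882.09

AUD 287,882.09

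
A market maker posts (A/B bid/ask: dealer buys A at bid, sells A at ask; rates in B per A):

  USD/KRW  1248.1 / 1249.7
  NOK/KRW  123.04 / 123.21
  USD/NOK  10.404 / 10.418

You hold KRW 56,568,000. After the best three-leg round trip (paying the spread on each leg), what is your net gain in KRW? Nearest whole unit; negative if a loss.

Best loop KRW → USD → NOK → KRW:
KRW 56,568,000 ÷ 1249.7 (buy USD at ask) = USD 45,265.26
USD 45,265.26 × 10.404 (sell USD at bid) = NOK 470,939.80
NOK 470,939.80 × 123.04 (sell NOK at bid) = KRW 57,944,433

Net profit: KRW 1,376,433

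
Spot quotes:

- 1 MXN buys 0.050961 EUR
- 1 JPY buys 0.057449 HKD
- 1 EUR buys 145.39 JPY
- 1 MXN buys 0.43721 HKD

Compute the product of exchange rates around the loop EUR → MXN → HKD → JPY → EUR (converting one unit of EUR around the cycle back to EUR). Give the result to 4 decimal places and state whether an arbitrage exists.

Around EUR → MXN → HKD → JPY → EUR: 1 ÷ 0.050961 × 0.43721 ÷ 0.057449 ÷ 145.39 = 1.027153
Product > 1; profitable direction is EUR → MXN → HKD → JPY → EUR.

1.0272 (arbitrage exists)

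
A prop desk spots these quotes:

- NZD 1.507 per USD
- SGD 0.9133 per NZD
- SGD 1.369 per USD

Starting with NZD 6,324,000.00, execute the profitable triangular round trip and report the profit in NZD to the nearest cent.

Profitable loop is NZD → SGD → USD → NZD:
NZD 6,324,000.00 × 0.9133 = SGD 5,775,709.20
SGD 5,775,709.20 ÷ 1.369 = USD 4,218,925.64
USD 4,218,925.64 × 1.507 = NZD 6,357,920.94
Profit = NZD 6,357,920.94 − NZD 6,324,000.00

Profit: NZD 33,920.94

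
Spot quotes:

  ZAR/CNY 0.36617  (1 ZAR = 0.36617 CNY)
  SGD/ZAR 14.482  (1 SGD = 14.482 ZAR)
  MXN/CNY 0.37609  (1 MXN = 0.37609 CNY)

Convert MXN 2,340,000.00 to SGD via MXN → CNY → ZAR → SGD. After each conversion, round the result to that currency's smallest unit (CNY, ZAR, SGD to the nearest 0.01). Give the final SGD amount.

SGD 165,957.29

MXN 2,340,000.00 × 0.37609 = CNY 880,050.60
CNY 880,050.60 ÷ 0.36617 = ZAR 2,403,393.51
ZAR 2,403,393.51 ÷ 14.482 = SGD 165,957.29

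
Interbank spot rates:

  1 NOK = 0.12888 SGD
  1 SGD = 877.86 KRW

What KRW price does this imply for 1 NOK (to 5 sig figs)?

1 NOK × 0.12888 = 0.12888 SGD
0.12888 SGD × 877.86 = 113.139 KRW

NOK/KRW = 113.14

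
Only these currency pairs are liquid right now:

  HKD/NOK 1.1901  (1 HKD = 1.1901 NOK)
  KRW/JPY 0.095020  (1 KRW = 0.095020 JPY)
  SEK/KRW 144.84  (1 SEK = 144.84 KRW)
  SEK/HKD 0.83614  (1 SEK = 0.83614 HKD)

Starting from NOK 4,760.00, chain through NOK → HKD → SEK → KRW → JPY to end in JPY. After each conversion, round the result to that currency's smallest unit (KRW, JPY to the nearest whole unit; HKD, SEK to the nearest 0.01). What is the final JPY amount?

NOK 4,760.00 ÷ 1.1901 = HKD 3,999.66
HKD 3,999.66 ÷ 0.83614 = SEK 4,783.48
SEK 4,783.48 × 144.84 = KRW 692,839
KRW 692,839 × 0.095020 = JPY 65,834

JPY 65,834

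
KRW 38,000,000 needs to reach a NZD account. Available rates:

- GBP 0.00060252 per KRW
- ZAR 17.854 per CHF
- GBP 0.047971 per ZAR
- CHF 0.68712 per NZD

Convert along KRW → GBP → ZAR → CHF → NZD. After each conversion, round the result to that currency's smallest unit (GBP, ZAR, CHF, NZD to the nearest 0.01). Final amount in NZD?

KRW 38,000,000 × 0.00060252 = GBP 22,895.76
GBP 22,895.76 ÷ 0.047971 = ZAR 477,283.36
ZAR 477,283.36 ÷ 17.854 = CHF 26,732.57
CHF 26,732.57 ÷ 0.68712 = NZD 38,905.24

NZD 38,905.24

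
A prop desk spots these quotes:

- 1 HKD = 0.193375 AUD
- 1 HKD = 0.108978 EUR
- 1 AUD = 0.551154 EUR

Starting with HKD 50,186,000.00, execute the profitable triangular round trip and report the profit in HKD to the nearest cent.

Profit: HKD 1,129,448.05

Profitable loop is HKD → EUR → AUD → HKD:
HKD 50,186,000.00 × 0.108978 = EUR 5,469,169.91
EUR 5,469,169.91 ÷ 0.551154 = AUD 9,923,124.77
AUD 9,923,124.77 ÷ 0.193375 = HKD 51,315,448.05
Profit = HKD 51,315,448.05 − HKD 50,186,000.00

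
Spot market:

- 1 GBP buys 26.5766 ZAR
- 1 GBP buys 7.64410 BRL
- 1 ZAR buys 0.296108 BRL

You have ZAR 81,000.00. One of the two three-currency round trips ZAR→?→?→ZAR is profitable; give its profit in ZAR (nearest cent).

Profitable loop is ZAR → BRL → GBP → ZAR:
ZAR 81,000.00 × 0.296108 = BRL 23,984.75
BRL 23,984.75 ÷ 7.64410 = GBP 3,137.68
GBP 3,137.68 × 26.5766 = ZAR 83,388.90
Profit = ZAR 83,388.90 − ZAR 81,000.00

Profit: ZAR 2,388.90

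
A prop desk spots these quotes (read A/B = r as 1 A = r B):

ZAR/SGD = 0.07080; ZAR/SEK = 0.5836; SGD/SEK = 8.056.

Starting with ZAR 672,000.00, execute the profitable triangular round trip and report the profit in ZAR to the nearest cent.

Profitable loop is ZAR → SEK → SGD → ZAR:
ZAR 672,000.00 × 0.5836 = SEK 392,179.20
SEK 392,179.20 ÷ 8.056 = SGD 48,681.63
SGD 48,681.63 ÷ 0.07080 = ZAR 687,593.62
Profit = ZAR 687,593.62 − ZAR 672,000.00

Profit: ZAR 15,593.62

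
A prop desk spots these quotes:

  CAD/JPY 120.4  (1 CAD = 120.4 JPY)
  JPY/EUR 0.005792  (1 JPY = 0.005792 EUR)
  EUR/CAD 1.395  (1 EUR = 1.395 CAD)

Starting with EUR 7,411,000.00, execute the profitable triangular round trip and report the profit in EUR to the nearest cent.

Profit: EUR 207,115.72

Profitable loop is EUR → JPY → CAD → EUR:
EUR 7,411,000.00 ÷ 0.005792 = JPY 1,279,523,481
JPY 1,279,523,481 ÷ 120.4 = CAD 10,627,271.43
CAD 10,627,271.43 ÷ 1.395 = EUR 7,618,115.72
Profit = EUR 7,618,115.72 − EUR 7,411,000.00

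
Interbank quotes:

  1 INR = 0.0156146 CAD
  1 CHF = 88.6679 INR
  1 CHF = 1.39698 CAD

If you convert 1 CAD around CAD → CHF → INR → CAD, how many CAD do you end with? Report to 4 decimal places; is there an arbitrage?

0.9911 (arbitrage exists)

Around CAD → CHF → INR → CAD: 1 ÷ 1.39698 × 88.6679 × 0.0156146 = 0.991076
Product < 1; profitable direction is CAD → INR → CHF → CAD.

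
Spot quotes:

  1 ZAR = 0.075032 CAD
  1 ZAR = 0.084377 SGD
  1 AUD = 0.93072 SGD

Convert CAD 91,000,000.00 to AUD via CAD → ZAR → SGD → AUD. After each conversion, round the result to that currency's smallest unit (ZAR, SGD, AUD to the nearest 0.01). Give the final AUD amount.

CAD 91,000,000.00 ÷ 0.075032 = ZAR 1,212,815,865.23
ZAR 1,212,815,865.23 × 0.084377 = SGD 102,333,764.26
SGD 102,333,764.26 ÷ 0.93072 = AUD 109,951,182.16

AUD 109,951,182.16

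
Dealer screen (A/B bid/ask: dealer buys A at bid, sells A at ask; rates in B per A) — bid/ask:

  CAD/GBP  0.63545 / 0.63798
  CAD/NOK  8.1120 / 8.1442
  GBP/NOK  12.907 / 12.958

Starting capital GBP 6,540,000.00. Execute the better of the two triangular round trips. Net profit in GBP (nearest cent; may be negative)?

Best loop GBP → NOK → CAD → GBP:
GBP 6,540,000.00 × 12.907 (sell GBP at bid) = NOK 84,411,780.00
NOK 84,411,780.00 ÷ 8.1442 (buy CAD at ask) = CAD 10,364,649.69
CAD 10,364,649.69 × 0.63545 (sell CAD at bid) = GBP 6,586,216.65

Net profit: GBP 46,216.65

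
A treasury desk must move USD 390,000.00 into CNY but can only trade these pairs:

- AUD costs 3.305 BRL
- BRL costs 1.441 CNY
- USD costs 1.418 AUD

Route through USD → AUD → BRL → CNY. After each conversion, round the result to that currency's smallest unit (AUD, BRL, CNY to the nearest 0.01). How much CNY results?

USD 390,000.00 × 1.418 = AUD 553,020.00
AUD 553,020.00 × 3.305 = BRL 1,827,731.10
BRL 1,827,731.10 × 1.441 = CNY 2,633,760.52

CNY 2,633,760.52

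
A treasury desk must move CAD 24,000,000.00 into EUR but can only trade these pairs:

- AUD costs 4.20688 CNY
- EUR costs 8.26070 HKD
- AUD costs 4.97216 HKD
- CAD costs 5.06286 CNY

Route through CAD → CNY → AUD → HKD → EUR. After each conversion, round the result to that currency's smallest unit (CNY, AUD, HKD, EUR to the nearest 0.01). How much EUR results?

CAD 24,000,000.00 × 5.06286 = CNY 121,508,640.00
CNY 121,508,640.00 ÷ 4.20688 = AUD 28,883,314.95
AUD 28,883,314.95 × 4.97216 = HKD 143,612,463.26
HKD 143,612,463.26 ÷ 8.26070 = EUR 17,385,023.46

EUR 17,385,023.46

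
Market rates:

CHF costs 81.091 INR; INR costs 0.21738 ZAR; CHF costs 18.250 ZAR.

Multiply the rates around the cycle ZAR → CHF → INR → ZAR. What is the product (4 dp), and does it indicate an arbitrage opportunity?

0.9659 (arbitrage exists)

Around ZAR → CHF → INR → ZAR: 1 ÷ 18.250 × 81.091 × 0.21738 = 0.965894
Product < 1; profitable direction is ZAR → INR → CHF → ZAR.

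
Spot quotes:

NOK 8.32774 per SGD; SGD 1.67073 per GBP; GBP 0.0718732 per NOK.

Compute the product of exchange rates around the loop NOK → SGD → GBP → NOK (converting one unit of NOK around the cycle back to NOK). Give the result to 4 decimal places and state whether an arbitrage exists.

1.0000 (no arbitrage)

Around NOK → SGD → GBP → NOK: 1 ÷ 8.32774 ÷ 1.67073 ÷ 0.0718732 = 0.999999
Product ≈ 1 (deviation 0.000%, within rounding noise).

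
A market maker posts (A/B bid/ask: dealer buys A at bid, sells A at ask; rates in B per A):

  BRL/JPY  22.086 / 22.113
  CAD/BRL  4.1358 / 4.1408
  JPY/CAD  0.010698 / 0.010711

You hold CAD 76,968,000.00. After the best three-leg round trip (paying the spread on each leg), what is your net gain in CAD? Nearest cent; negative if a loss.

Net profit: CAD 1,510,060.57

Best loop CAD → JPY → BRL → CAD:
CAD 76,968,000.00 ÷ 0.010711 (buy JPY at ask) = JPY 7,185,883,671
JPY 7,185,883,671 ÷ 22.113 (buy BRL at ask) = BRL 324,961,953.19
BRL 324,961,953.19 ÷ 4.1408 (buy CAD at ask) = CAD 78,478,060.57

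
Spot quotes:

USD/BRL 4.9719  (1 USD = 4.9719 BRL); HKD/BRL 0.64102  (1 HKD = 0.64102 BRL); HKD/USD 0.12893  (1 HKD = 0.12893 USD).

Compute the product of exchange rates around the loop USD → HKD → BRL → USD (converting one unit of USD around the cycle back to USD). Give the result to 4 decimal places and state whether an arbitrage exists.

1.0000 (no arbitrage)

Around USD → HKD → BRL → USD: 1 ÷ 0.12893 × 0.64102 ÷ 4.9719 = 0.999989
Product ≈ 1 (deviation 0.001%, within rounding noise).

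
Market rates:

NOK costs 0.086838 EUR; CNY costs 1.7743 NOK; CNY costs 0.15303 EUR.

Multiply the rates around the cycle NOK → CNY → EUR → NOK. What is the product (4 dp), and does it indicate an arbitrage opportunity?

Around NOK → CNY → EUR → NOK: 1 ÷ 1.7743 × 0.15303 ÷ 0.086838 = 0.993207
Product < 1; profitable direction is NOK → EUR → CNY → NOK.

0.9932 (arbitrage exists)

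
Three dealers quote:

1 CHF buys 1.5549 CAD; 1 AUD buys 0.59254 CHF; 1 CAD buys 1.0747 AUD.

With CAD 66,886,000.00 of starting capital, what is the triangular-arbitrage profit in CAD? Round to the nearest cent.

Profit: CAD 664,386.60

Profitable loop is CAD → CHF → AUD → CAD:
CAD 66,886,000.00 ÷ 1.5549 = CHF 43,016,271.14
CHF 43,016,271.14 ÷ 0.59254 = AUD 72,596,400.48
AUD 72,596,400.48 ÷ 1.0747 = CAD 67,550,386.60
Profit = CAD 67,550,386.60 − CAD 66,886,000.00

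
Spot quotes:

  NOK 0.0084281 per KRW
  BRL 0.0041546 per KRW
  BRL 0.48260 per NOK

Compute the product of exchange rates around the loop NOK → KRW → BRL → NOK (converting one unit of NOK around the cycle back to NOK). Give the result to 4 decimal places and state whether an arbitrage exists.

Around NOK → KRW → BRL → NOK: 1 ÷ 0.0084281 × 0.0041546 ÷ 0.48260 = 1.021438
Product > 1; profitable direction is NOK → KRW → BRL → NOK.

1.0214 (arbitrage exists)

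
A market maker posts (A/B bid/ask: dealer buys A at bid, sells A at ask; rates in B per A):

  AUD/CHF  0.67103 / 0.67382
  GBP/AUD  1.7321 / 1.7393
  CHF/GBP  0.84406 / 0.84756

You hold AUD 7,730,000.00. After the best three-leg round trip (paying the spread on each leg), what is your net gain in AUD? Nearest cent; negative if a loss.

Net profit: AUD 51,989.62

Best loop AUD → GBP → CHF → AUD:
AUD 7,730,000.00 ÷ 1.7393 (buy GBP at ask) = GBP 4,444,316.68
GBP 4,444,316.68 ÷ 0.84756 (buy CHF at ask) = CHF 5,243,660.25
CHF 5,243,660.25 ÷ 0.67382 (buy AUD at ask) = AUD 7,781,989.62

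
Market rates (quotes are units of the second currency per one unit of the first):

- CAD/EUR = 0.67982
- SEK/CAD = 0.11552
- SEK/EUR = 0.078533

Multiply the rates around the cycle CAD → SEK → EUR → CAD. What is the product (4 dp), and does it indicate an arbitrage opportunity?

1.0000 (no arbitrage)

Around CAD → SEK → EUR → CAD: 1 ÷ 0.11552 × 0.078533 ÷ 0.67982 = 1.000002
Product ≈ 1 (deviation 0.000%, within rounding noise).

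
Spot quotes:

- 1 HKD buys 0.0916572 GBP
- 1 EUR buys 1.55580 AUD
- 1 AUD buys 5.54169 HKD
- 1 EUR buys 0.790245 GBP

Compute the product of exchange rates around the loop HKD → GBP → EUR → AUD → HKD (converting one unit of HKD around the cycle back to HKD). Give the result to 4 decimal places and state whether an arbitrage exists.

1.0000 (no arbitrage)

Around HKD → GBP → EUR → AUD → HKD: 1 × 0.0916572 ÷ 0.790245 × 1.55580 × 5.54169 = 1.000002
Product ≈ 1 (deviation 0.000%, within rounding noise).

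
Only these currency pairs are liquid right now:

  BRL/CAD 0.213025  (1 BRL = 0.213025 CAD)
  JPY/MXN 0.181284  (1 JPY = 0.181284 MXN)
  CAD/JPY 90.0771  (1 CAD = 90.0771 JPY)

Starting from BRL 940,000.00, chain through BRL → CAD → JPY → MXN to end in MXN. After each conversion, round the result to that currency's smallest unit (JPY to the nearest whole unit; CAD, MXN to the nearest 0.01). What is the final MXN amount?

MXN 3,269,883.68

BRL 940,000.00 × 0.213025 = CAD 200,243.50
CAD 200,243.50 × 90.0771 = JPY 18,037,354
JPY 18,037,354 × 0.181284 = MXN 3,269,883.68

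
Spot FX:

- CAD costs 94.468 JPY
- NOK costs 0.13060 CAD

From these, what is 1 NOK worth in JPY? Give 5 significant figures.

NOK/JPY = 12.338

1 NOK × 0.13060 = 0.1306 CAD
0.1306 CAD × 94.468 = 12.3375 JPY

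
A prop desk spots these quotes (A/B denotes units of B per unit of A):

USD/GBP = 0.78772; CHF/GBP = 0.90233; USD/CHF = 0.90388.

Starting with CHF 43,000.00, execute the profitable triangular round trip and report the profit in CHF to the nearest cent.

Profitable loop is CHF → GBP → USD → CHF:
CHF 43,000.00 × 0.90233 = GBP 38,800.19
GBP 38,800.19 ÷ 0.78772 = USD 49,256.32
USD 49,256.32 × 0.90388 = CHF 44,521.80
Profit = CHF 44,521.80 − CHF 43,000.00

Profit: CHF 1,521.80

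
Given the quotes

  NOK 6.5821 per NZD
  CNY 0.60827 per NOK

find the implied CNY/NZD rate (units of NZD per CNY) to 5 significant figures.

1 CNY ÷ 0.60827 = 1.64401 NOK
1.64401 NOK ÷ 6.5821 = 0.249769 NZD

CNY/NZD = 0.24977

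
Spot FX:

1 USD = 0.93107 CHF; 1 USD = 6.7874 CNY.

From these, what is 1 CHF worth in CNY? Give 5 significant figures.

1 CHF ÷ 0.93107 = 1.07403 USD
1.07403 USD × 6.7874 = 7.28989 CNY

CHF/CNY = 7.2899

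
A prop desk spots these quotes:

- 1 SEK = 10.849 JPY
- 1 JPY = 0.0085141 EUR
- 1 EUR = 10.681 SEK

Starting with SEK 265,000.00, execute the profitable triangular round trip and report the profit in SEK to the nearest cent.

Profit: SEK 3,599.69

Profitable loop is SEK → EUR → JPY → SEK:
SEK 265,000.00 ÷ 10.681 = EUR 24,810.41
EUR 24,810.41 ÷ 0.0085141 = JPY 2,914,038
JPY 2,914,038 ÷ 10.849 = SEK 268,599.69
Profit = SEK 268,599.69 − SEK 265,000.00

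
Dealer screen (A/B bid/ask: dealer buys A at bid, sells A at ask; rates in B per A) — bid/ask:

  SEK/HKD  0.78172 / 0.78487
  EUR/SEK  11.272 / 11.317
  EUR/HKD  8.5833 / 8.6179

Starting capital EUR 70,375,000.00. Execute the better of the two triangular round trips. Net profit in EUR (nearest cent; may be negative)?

Net profit: EUR 1,581,355.87

Best loop EUR → SEK → HKD → EUR:
EUR 70,375,000.00 × 11.272 (sell EUR at bid) = SEK 793,267,000.00
SEK 793,267,000.00 × 0.78172 (sell SEK at bid) = HKD 620,112,679.24
HKD 620,112,679.24 ÷ 8.6179 (buy EUR at ask) = EUR 71,956,355.87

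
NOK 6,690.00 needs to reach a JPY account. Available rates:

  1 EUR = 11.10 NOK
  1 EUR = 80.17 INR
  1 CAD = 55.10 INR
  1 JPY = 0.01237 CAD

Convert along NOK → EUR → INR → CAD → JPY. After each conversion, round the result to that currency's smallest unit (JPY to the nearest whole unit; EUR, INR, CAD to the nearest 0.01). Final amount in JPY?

JPY 70,891

NOK 6,690.00 ÷ 11.10 = EUR 602.70
EUR 602.70 × 80.17 = INR 48,318.46
INR 48,318.46 ÷ 55.10 = CAD 876.92
CAD 876.92 ÷ 0.01237 = JPY 70,891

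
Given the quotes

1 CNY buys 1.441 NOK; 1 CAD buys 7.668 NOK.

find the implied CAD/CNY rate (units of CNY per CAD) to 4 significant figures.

CAD/CNY = 5.321

1 CAD × 7.668 = 7.668 NOK
7.668 NOK ÷ 1.441 = 5.3213 CNY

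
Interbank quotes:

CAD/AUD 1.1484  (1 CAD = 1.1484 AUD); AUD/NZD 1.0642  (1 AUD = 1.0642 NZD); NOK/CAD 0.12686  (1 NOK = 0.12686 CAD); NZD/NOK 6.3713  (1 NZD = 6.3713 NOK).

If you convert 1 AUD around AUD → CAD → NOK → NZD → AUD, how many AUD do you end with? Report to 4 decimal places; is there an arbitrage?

1.0124 (arbitrage exists)

Around AUD → CAD → NOK → NZD → AUD: 1 ÷ 1.1484 ÷ 0.12686 ÷ 6.3713 ÷ 1.0642 = 1.012350
Product > 1; profitable direction is AUD → CAD → NOK → NZD → AUD.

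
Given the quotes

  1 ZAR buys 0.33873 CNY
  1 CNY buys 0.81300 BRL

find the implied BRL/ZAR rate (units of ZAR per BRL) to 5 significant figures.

1 BRL ÷ 0.81300 = 1.23001 CNY
1.23001 CNY ÷ 0.33873 = 3.63125 ZAR

BRL/ZAR = 3.6312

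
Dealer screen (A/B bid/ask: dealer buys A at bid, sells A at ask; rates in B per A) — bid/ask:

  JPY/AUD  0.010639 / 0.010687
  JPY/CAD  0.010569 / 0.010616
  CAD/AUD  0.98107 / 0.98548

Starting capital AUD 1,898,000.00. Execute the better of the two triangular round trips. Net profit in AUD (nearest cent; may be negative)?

Best loop AUD → CAD → JPY → AUD:
AUD 1,898,000.00 ÷ 0.98548 (buy CAD at ask) = CAD 1,925,965.01
CAD 1,925,965.01 ÷ 0.010616 (buy JPY at ask) = JPY 181,420,969
JPY 181,420,969 × 0.010639 (sell JPY at bid) = AUD 1,930,137.69

Net profit: AUD 32,137.69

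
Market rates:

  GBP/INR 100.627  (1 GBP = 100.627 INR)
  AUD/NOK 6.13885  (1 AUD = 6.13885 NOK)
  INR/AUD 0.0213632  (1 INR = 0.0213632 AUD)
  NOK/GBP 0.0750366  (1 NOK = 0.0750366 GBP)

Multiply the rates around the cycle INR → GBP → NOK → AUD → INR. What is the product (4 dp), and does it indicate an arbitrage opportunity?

Around INR → GBP → NOK → AUD → INR: 1 ÷ 100.627 ÷ 0.0750366 ÷ 6.13885 ÷ 0.0213632 = 1.009855
Product > 1; profitable direction is INR → GBP → NOK → AUD → INR.

1.0099 (arbitrage exists)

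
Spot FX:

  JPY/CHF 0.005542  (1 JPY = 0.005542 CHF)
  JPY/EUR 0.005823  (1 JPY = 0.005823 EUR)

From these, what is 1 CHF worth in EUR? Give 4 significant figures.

CHF/EUR = 1.051

1 CHF ÷ 0.005542 = 180.44 JPY
180.44 JPY × 0.005823 = 1.0507 EUR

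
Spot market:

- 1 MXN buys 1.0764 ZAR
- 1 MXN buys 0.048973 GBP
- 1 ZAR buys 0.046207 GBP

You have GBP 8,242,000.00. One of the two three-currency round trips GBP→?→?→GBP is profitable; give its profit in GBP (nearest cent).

Profit: GBP 128,614.92

Profitable loop is GBP → MXN → ZAR → GBP:
GBP 8,242,000.00 ÷ 0.048973 = MXN 168,296,816.61
MXN 168,296,816.61 × 1.0764 = ZAR 181,154,693.40
ZAR 181,154,693.40 × 0.046207 = GBP 8,370,614.92
Profit = GBP 8,370,614.92 − GBP 8,242,000.00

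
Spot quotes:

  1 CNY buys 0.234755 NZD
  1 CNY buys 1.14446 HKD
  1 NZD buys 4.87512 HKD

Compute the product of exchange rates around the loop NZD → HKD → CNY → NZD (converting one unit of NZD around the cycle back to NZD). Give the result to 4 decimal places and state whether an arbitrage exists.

1.0000 (no arbitrage)

Around NZD → HKD → CNY → NZD: 1 × 4.87512 ÷ 1.14446 × 0.234755 = 0.999999
Product ≈ 1 (deviation 0.000%, within rounding noise).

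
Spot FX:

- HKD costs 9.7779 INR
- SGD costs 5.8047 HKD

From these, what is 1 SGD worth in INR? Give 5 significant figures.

1 SGD × 5.8047 = 5.8047 HKD
5.8047 HKD × 9.7779 = 56.7578 INR

SGD/INR = 56.758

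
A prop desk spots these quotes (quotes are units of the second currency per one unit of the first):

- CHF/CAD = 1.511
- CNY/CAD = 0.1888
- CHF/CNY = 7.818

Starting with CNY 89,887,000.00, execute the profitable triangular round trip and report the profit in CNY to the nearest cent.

Profit: CNY 2,129,072.89

Profitable loop is CNY → CHF → CAD → CNY:
CNY 89,887,000.00 ÷ 7.818 = CHF 11,497,441.80
CHF 11,497,441.80 × 1.511 = CAD 17,372,634.56
CAD 17,372,634.56 ÷ 0.1888 = CNY 92,016,072.89
Profit = CNY 92,016,072.89 − CNY 89,887,000.00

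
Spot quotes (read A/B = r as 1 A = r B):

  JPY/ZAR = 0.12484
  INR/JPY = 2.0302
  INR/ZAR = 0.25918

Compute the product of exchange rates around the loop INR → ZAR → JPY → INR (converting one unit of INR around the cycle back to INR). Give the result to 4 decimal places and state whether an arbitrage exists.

Around INR → ZAR → JPY → INR: 1 × 0.25918 ÷ 0.12484 ÷ 2.0302 = 1.022607
Product > 1; profitable direction is INR → ZAR → JPY → INR.

1.0226 (arbitrage exists)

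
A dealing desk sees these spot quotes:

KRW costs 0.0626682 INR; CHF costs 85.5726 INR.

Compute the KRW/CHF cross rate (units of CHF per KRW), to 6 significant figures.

KRW/CHF = 0.000732340

1 KRW × 0.0626682 = 0.0626682 INR
0.0626682 INR ÷ 85.5726 = 0.00073234 CHF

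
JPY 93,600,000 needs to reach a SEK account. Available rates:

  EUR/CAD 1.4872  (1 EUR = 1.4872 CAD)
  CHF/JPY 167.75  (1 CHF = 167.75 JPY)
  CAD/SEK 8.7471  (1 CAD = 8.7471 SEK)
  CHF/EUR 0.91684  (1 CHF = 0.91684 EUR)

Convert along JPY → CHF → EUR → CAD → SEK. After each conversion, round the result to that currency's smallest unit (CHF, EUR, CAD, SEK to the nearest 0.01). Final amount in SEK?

SEK 6,654,881.68

JPY 93,600,000 ÷ 167.75 = CHF 557,973.17
CHF 557,973.17 × 0.91684 = EUR 511,572.12
EUR 511,572.12 × 1.4872 = CAD 760,810.06
CAD 760,810.06 × 8.7471 = SEK 6,654,881.68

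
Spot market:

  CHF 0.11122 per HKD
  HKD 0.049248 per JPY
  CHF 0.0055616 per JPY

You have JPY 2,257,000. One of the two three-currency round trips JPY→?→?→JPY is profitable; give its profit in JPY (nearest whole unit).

Profitable loop is JPY → CHF → HKD → JPY:
JPY 2,257,000 × 0.0055616 = CHF 12,552.53
CHF 12,552.53 ÷ 0.11122 = HKD 112,862.18
HKD 112,862.18 ÷ 0.049248 = JPY 2,291,711
Profit = JPY 2,291,711 − JPY 2,257,000

Profit: JPY 34,711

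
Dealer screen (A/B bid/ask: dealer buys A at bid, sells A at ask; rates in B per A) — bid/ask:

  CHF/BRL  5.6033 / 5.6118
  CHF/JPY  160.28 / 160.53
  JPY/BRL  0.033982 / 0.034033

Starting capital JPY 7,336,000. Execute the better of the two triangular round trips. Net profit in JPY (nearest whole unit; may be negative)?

Net profit: JPY 187,965

Best loop JPY → CHF → BRL → JPY:
JPY 7,336,000 ÷ 160.53 (buy CHF at ask) = CHF 45,698.62
CHF 45,698.62 × 5.6033 (sell CHF at bid) = BRL 256,063.10
BRL 256,063.10 ÷ 0.034033 (buy JPY at ask) = JPY 7,523,965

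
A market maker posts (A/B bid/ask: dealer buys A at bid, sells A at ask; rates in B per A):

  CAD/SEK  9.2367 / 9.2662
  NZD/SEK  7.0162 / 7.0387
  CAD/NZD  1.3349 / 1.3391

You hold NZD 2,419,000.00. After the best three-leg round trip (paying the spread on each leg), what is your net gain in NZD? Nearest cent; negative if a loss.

Net profit: NZD 26,033.94

Best loop NZD → SEK → CAD → NZD:
NZD 2,419,000.00 × 7.0162 (sell NZD at bid) = SEK 16,972,187.80
SEK 16,972,187.80 ÷ 9.2662 (buy CAD at ask) = CAD 1,831,623.30
CAD 1,831,623.30 × 1.3349 (sell CAD at bid) = NZD 2,445,033.94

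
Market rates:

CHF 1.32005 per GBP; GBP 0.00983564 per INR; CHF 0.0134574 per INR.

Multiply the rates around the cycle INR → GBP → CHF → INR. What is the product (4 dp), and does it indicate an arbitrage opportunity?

Around INR → GBP → CHF → INR: 1 × 0.00983564 × 1.32005 ÷ 0.0134574 = 0.964788
Product < 1; profitable direction is INR → CHF → GBP → INR.

0.9648 (arbitrage exists)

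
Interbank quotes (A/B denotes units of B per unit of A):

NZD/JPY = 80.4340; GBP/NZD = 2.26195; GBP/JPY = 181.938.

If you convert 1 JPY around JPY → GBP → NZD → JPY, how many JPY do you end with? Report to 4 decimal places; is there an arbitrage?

1.0000 (no arbitrage)

Around JPY → GBP → NZD → JPY: 1 ÷ 181.938 × 2.26195 × 80.4340 = 0.999998
Product ≈ 1 (deviation 0.000%, within rounding noise).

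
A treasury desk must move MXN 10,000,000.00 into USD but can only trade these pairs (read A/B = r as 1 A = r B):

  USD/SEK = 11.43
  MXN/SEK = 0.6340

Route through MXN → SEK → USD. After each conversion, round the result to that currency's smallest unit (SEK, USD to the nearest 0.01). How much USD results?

USD 554,680.66

MXN 10,000,000.00 × 0.6340 = SEK 6,340,000.00
SEK 6,340,000.00 ÷ 11.43 = USD 554,680.66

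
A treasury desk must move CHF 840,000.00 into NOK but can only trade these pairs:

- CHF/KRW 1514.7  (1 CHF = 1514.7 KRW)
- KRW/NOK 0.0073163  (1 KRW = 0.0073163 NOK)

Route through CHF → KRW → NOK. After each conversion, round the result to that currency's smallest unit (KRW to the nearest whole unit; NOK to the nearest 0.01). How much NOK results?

NOK 9,308,879.67

CHF 840,000.00 × 1514.7 = KRW 1,272,348,000
KRW 1,272,348,000 × 0.0073163 = NOK 9,308,879.67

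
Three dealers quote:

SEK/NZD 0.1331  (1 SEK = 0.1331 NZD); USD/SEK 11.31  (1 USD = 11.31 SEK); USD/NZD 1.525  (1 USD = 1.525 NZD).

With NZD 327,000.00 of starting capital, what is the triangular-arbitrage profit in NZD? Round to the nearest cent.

Profit: NZD 4,266.06

Profitable loop is NZD → SEK → USD → NZD:
NZD 327,000.00 ÷ 0.1331 = SEK 2,456,799.40
SEK 2,456,799.40 ÷ 11.31 = USD 217,223.64
USD 217,223.64 × 1.525 = NZD 331,266.06
Profit = NZD 331,266.06 − NZD 327,000.00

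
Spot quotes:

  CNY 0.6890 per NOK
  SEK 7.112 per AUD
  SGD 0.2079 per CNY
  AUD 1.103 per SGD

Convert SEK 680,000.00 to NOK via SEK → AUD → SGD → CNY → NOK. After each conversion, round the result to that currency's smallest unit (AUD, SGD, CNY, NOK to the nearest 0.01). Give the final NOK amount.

SEK 680,000.00 ÷ 7.112 = AUD 95,613.05
AUD 95,613.05 ÷ 1.103 = SGD 86,684.54
SGD 86,684.54 ÷ 0.2079 = CNY 416,953.05
CNY 416,953.05 ÷ 0.6890 = NOK 605,156.82

NOK 605,156.82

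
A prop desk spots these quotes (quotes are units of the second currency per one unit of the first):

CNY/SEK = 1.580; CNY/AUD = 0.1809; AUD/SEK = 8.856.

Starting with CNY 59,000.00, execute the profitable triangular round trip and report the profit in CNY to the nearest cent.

Profitable loop is CNY → AUD → SEK → CNY:
CNY 59,000.00 × 0.1809 = AUD 10,673.10
AUD 10,673.10 × 8.856 = SEK 94,520.97
SEK 94,520.97 ÷ 1.580 = CNY 59,823.40
Profit = CNY 59,823.40 − CNY 59,000.00

Profit: CNY 823.40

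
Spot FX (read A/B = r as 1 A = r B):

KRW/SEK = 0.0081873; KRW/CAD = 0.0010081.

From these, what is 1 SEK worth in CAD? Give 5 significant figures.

SEK/CAD = 0.12313

1 SEK ÷ 0.0081873 = 122.14 KRW
122.14 KRW × 0.0010081 = 0.12313 CAD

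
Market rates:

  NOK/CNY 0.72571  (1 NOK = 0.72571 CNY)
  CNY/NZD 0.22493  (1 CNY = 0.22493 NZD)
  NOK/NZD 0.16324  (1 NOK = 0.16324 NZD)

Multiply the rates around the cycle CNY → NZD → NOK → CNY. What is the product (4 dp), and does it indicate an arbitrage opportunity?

1.0000 (no arbitrage)

Around CNY → NZD → NOK → CNY: 1 × 0.22493 ÷ 0.16324 × 0.72571 = 0.999963
Product ≈ 1 (deviation 0.004%, within rounding noise).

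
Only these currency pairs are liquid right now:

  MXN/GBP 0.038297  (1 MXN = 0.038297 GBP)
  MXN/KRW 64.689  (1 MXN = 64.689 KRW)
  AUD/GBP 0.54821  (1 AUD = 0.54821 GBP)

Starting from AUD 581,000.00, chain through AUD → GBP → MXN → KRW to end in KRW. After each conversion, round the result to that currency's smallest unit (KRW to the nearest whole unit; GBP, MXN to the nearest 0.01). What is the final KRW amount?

KRW 538,008,043

AUD 581,000.00 × 0.54821 = GBP 318,510.01
GBP 318,510.01 ÷ 0.038297 = MXN 8,316,839.70
MXN 8,316,839.70 × 64.689 = KRW 538,008,043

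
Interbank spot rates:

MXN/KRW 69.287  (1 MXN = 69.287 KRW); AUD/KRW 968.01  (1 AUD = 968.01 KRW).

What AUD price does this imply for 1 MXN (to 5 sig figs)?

1 MXN × 69.287 = 69.287 KRW
69.287 KRW ÷ 968.01 = 0.0715767 AUD

MXN/AUD = 0.071577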